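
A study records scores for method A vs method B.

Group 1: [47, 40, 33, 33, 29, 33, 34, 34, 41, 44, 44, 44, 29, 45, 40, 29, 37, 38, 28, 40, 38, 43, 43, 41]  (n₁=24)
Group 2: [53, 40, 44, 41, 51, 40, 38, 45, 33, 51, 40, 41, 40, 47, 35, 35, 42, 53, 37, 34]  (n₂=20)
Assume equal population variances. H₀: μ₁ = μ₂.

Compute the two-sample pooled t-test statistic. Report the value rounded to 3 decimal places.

test statistic = -2.317

x̄₁=37.792, s₁=5.778, n₁=24
x̄₂=42.000, s₂=6.258, n₂=20
s_p² = [23·5.778² + 19·6.258²]/42 = 35.9990
SE = √(s_p²·(1/24+1/20)) = 1.8166
t = (37.792−42.000)/1.8166 = -2.3166
df = 42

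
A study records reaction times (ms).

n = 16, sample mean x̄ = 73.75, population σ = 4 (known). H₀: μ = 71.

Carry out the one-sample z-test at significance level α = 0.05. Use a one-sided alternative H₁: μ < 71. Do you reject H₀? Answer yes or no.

SE = σ/√n = 4/√16 = 1.0000
z = (x̄−μ₀)/SE = (73.75−71)/1.0000 = 2.7500
p-value (one-sided, H₁ less) = 0.99702
At α=0.05: p ≥ α → fail to reject H₀

reject H₀: no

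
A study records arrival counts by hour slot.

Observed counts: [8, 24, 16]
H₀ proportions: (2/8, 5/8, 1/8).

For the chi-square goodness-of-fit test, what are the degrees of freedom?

degrees of freedom = 2

df = k − 1 = 3 − 1 = 2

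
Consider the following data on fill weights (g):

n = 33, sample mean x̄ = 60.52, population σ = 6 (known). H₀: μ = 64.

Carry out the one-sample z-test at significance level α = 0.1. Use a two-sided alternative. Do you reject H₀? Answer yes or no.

reject H₀: yes

SE = σ/√n = 6/√33 = 1.0445
z = (x̄−μ₀)/SE = (60.52−64)/1.0445 = -3.3318
p-value (two-sided) = 0.00086
At α=0.1: p < α → reject H₀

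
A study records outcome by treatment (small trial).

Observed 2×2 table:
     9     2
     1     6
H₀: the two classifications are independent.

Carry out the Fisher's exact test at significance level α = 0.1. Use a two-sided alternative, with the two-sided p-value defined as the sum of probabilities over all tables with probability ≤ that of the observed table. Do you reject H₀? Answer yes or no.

Margins: r₁=11, r₂=7, c₁=10, c₂=8, n=18
p_obs = C(11,9)·C(7,1)/C(18,10); sum pmf over tables with pmf ≤ p_obs
p-value (two-sided) = 0.01282
At α=0.1: p < α → reject H₀

reject H₀: yes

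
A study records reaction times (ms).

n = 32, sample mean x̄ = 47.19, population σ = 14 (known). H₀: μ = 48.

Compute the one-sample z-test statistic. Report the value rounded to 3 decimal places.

test statistic = -0.327

SE = σ/√n = 14/√32 = 2.4749
z = (x̄−μ₀)/SE = (47.19−48)/2.4749 = -0.3273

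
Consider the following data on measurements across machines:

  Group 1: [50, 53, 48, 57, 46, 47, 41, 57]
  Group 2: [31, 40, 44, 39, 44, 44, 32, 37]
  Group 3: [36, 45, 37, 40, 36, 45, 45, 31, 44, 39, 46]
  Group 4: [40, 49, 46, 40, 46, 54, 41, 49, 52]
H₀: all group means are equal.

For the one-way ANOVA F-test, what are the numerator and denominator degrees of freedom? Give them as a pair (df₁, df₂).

k = 4 groups, N = 36 total
df = (k−1, N−k) = (4−1, 36−4) = (3, 32)

degrees of freedom = [3, 32]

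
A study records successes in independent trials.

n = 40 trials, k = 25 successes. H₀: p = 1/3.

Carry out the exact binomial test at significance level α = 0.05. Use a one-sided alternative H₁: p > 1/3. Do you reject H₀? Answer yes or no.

reject H₀: yes

Exact binomial: n=40, k=25, p₀=1/3=0.3333
P(X≥25) from Σ C(n,i)·p₀^i·(1−p₀)^(n−i)
p-value (one-sided, H₁ greater) = 0.00015
At α=0.05: p < α → reject H₀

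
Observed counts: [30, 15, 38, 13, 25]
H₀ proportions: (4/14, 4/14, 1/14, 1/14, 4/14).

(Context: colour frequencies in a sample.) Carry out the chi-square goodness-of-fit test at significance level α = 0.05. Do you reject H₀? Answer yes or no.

reject H₀: yes

n = 121; E_i = n·p_i = [34.57, 34.57, 8.64, 8.64, 34.57]
χ² = (30−34.57)²/34.57 + (15−34.57)²/34.57 + (38−8.64)²/8.64 + (13−8.64)²/8.64 + (25−34.57)²/34.57 = 116.2479
df = 4
p-value (upper-tail) = 0.00000
At α=0.05: p < α → reject H₀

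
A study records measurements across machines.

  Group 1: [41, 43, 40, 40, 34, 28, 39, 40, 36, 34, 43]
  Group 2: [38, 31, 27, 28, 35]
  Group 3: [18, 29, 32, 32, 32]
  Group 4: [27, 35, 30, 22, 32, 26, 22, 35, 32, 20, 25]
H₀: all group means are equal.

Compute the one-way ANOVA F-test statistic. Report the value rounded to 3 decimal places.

Group means [38.00, 31.80, 28.60, 27.82], grand mean 32.062
SSB = Σnᵢ(x̄ᵢ−x̄)² = 646.239; SSW = ΣΣ(x−x̄ᵢ)² = 725.636
MSB = 646.239/3 = 215.4129; MSW = 725.636/28 = 25.9156
F = MSB/MSW = 8.3121
df = (3, 28)

test statistic = 8.312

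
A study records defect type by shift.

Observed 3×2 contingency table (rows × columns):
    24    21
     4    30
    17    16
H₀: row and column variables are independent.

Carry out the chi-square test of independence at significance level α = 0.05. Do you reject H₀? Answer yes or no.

Row totals [45, 34, 33], col totals [45, 67], n=112
χ² = (24−18.08)²/18.08 + (21−26.92)²/26.92 + (4−13.66)²/13.66 + (30−20.34)²/20.34 + (17−13.26)²/13.26 + (16−19.74)²/19.74 = 16.4250
df = 2
p-value (upper-tail) = 0.00027
At α=0.05: p < α → reject H₀

reject H₀: yes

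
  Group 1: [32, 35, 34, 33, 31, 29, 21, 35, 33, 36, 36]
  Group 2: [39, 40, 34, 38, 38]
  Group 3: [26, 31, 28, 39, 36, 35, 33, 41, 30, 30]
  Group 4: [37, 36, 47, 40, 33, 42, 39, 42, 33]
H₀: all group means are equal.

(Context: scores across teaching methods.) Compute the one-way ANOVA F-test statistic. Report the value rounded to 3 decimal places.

Group means [32.27, 37.80, 32.90, 38.78], grand mean 34.914
SSB = Σnᵢ(x̄ᵢ−x̄)² = 293.305; SSW = ΣΣ(x−x̄ᵢ)² = 583.437
MSB = 293.305/3 = 97.7685; MSW = 583.437/31 = 18.8206
F = MSB/MSW = 5.1948
df = (3, 31)

test statistic = 5.195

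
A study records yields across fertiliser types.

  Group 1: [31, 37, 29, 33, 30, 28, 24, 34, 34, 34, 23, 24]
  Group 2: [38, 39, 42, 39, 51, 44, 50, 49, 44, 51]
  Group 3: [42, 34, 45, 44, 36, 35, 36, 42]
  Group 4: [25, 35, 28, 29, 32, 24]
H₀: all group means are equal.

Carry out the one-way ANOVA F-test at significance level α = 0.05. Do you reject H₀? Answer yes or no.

Group means [30.08, 44.70, 39.25, 28.83], grand mean 35.972
SSB = Σnᵢ(x̄ᵢ−x̄)² = 1569.622; SSW = ΣΣ(x−x̄ᵢ)² = 701.350
MSB = 1569.622/3 = 523.2074; MSW = 701.350/32 = 21.9172
F = MSB/MSW = 23.8720
df = (3, 32)
p-value (upper-tail) = 0.00000
At α=0.05: p < α → reject H₀

reject H₀: yes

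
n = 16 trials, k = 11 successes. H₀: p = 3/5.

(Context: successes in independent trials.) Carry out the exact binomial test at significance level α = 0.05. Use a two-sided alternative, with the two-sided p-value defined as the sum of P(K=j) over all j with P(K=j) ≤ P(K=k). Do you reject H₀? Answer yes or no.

reject H₀: no

Exact binomial: n=16, k=11, p₀=3/5=0.6000
P(X=j) = C(n,j)·p₀^j·(1−p₀)^(n−j); p = Σ P(X=j) over j with P(X=j) ≤ P(X=11)
p-value (two-sided) = 0.61278
At α=0.05: p ≥ α → fail to reject H₀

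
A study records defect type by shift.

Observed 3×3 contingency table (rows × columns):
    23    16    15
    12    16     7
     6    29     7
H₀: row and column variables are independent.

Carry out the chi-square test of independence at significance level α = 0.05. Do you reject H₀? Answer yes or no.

Row totals [54, 35, 42], col totals [41, 61, 29], n=131
χ² = (23−16.90)²/16.90 + (16−25.15)²/25.15 + (15−11.95)²/11.95 + (12−10.95)²/10.95 + (16−16.30)²/16.30 + (7−7.75)²/7.75 + (6−13.15)²/13.15 + (29−19.56)²/19.56 + (7−9.30)²/9.30 = 15.4914
df = 4
p-value (upper-tail) = 0.00378
At α=0.05: p < α → reject H₀

reject H₀: yes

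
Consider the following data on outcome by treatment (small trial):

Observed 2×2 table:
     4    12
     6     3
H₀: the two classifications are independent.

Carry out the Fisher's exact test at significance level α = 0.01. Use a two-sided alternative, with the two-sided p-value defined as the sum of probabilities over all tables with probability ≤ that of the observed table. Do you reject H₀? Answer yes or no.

reject H₀: no

Margins: r₁=16, r₂=9, c₁=10, c₂=15, n=25
p_obs = C(16,4)·C(9,6)/C(25,10); sum pmf over tables with pmf ≤ p_obs
p-value (two-sided) = 0.08722
At α=0.01: p ≥ α → fail to reject H₀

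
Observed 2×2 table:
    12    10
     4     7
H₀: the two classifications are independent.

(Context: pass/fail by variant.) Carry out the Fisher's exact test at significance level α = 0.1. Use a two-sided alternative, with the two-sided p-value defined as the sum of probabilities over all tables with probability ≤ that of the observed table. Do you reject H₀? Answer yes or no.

reject H₀: no

Margins: r₁=22, r₂=11, c₁=16, c₂=17, n=33
p_obs = C(22,12)·C(11,4)/C(33,16); sum pmf over tables with pmf ≤ p_obs
p-value (two-sided) = 0.46464
At α=0.1: p ≥ α → fail to reject H₀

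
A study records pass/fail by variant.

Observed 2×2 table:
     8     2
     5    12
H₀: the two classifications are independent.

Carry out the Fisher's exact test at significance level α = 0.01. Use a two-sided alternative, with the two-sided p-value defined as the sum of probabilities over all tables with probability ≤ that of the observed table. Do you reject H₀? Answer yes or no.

Margins: r₁=10, r₂=17, c₁=13, c₂=14, n=27
p_obs = C(10,8)·C(17,5)/C(27,13); sum pmf over tables with pmf ≤ p_obs
p-value (two-sided) = 0.01831
At α=0.01: p ≥ α → fail to reject H₀

reject H₀: no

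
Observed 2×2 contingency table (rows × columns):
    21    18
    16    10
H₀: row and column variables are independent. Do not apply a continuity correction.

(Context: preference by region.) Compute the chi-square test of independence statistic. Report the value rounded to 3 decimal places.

Row totals [39, 26], col totals [37, 28], n=65
χ² = (21−22.20)²/22.20 + (18−16.80)²/16.80 + (16−14.80)²/14.80 + (10−11.20)²/11.20 = 0.3764
df = 1

test statistic = 0.376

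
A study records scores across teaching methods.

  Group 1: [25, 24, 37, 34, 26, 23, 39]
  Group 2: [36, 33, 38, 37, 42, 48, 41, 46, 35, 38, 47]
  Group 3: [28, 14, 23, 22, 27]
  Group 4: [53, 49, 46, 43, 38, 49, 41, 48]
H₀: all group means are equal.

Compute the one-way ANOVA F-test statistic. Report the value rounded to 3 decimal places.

test statistic = 22.998

Group means [29.71, 40.09, 22.80, 45.88], grand mean 36.452
SSB = Σnᵢ(x̄ᵢ−x̄)² = 2105.665; SSW = ΣΣ(x−x̄ᵢ)² = 824.013
MSB = 2105.665/3 = 701.8883; MSW = 824.013/27 = 30.5190
F = MSB/MSW = 22.9984
df = (3, 27)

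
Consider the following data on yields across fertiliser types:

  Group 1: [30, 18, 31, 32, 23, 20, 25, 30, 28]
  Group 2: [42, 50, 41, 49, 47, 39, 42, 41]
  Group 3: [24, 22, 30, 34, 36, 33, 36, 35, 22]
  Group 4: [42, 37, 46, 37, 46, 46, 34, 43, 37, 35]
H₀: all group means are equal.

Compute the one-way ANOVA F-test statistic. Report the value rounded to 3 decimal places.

test statistic = 23.298

Group means [26.33, 43.88, 30.22, 40.30], grand mean 35.083
SSB = Σnᵢ(x̄ᵢ−x̄)² = 1792.219; SSW = ΣΣ(x−x̄ᵢ)² = 820.531
MSB = 1792.219/3 = 597.4065; MSW = 820.531/32 = 25.6416
F = MSB/MSW = 23.2983
df = (3, 32)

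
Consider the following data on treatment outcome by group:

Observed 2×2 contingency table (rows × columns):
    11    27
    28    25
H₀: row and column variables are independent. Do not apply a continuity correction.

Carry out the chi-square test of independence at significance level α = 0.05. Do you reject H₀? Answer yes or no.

Row totals [38, 53], col totals [39, 52], n=91
χ² = (11−16.29)²/16.29 + (27−21.71)²/21.71 + (28−22.71)²/22.71 + (25−30.29)²/30.29 = 5.1547
df = 1
p-value (upper-tail) = 0.02318
At α=0.05: p < α → reject H₀

reject H₀: yes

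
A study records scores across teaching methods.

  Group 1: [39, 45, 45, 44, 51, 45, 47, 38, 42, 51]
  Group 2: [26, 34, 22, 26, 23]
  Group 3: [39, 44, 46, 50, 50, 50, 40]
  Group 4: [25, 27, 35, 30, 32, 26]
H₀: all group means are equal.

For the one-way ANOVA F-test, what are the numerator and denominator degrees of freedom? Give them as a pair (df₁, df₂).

k = 4 groups, N = 28 total
df = (k−1, N−k) = (4−1, 28−4) = (3, 24)

degrees of freedom = [3, 24]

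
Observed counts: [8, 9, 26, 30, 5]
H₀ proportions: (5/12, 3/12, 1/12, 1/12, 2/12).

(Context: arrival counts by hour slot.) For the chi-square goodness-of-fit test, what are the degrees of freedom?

df = k − 1 = 5 − 1 = 4

degrees of freedom = 4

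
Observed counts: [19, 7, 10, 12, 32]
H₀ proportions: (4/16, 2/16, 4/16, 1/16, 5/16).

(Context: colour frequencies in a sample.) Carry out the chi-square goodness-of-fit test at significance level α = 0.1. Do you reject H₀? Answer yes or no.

reject H₀: yes

n = 80; E_i = n·p_i = [20.00, 10.00, 20.00, 5.00, 25.00]
χ² = (19−20.00)²/20.00 + (7−10.00)²/10.00 + (10−20.00)²/20.00 + (12−5.00)²/5.00 + (32−25.00)²/25.00 = 17.7100
df = 4
p-value (upper-tail) = 0.00141
At α=0.1: p < α → reject H₀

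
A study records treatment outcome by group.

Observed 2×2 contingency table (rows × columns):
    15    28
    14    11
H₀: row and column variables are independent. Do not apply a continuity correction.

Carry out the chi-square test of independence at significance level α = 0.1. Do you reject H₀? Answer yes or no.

Row totals [43, 25], col totals [29, 39], n=68
χ² = (15−18.34)²/18.34 + (28−24.66)²/24.66 + (14−10.66)²/10.66 + (11−14.34)²/14.34 = 2.8820
df = 1
p-value (upper-tail) = 0.08958
At α=0.1: p < α → reject H₀

reject H₀: yes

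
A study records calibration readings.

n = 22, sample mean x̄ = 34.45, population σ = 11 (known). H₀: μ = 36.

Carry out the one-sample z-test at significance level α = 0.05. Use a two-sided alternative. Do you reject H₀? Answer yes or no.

SE = σ/√n = 11/√22 = 2.3452
z = (x̄−μ₀)/SE = (34.45−36)/2.3452 = -0.6609
p-value (two-sided) = 0.50866
At α=0.05: p ≥ α → fail to reject H₀

reject H₀: no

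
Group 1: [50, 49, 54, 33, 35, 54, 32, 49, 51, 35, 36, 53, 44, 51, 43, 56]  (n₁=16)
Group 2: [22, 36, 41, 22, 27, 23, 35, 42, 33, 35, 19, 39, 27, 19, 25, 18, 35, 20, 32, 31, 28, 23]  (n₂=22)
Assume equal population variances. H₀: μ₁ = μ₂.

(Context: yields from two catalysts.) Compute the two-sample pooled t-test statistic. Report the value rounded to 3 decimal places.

x̄₁=45.312, s₁=8.459, n₁=16
x̄₂=28.727, s₂=7.542, n₂=22
s_p² = [15·8.459² + 21·7.542²]/36 = 62.9945
SE = √(s_p²·(1/16+1/22)) = 2.6078
t = (45.312−28.727)/2.6078 = 6.3599
df = 36

test statistic = 6.360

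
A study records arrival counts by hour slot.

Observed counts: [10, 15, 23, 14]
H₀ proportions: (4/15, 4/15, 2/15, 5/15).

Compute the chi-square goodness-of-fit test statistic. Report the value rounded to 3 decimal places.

n = 62; E_i = n·p_i = [16.53, 16.53, 8.27, 20.67]
χ² = (10−16.53)²/16.53 + (15−16.53)²/16.53 + (23−8.27)²/8.27 + (14−20.67)²/20.67 = 31.1331
df = 3

test statistic = 31.133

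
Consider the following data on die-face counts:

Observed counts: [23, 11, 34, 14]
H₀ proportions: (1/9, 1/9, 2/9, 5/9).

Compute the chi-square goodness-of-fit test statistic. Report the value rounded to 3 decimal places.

test statistic = 57.083

n = 82; E_i = n·p_i = [9.11, 9.11, 18.22, 45.56]
χ² = (23−9.11)²/9.11 + (11−9.11)²/9.11 + (34−18.22)²/18.22 + (14−45.56)²/45.56 = 57.0829
df = 3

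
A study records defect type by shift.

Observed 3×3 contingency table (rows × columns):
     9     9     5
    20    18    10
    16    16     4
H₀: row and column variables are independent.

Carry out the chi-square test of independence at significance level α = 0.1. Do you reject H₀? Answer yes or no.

Row totals [23, 48, 36], col totals [45, 43, 19], n=107
χ² = (9−9.67)²/9.67 + (9−9.24)²/9.24 + (5−4.08)²/4.08 + (20−20.19)²/20.19 + (18−19.29)²/19.29 + (10−8.52)²/8.52 + (16−15.14)²/15.14 + (16−14.47)²/14.47 + (4−6.39)²/6.39 = 1.7090
df = 4
p-value (upper-tail) = 0.78908
At α=0.1: p ≥ α → fail to reject H₀

reject H₀: no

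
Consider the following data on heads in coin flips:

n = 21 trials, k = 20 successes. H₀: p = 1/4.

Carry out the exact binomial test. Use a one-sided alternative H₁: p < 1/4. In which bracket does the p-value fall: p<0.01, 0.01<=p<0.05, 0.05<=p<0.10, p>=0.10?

Exact binomial: n=21, k=20, p₀=1/4=0.2500
P(X≤20) from Σ C(n,i)·p₀^i·(1−p₀)^(n−i)
p-value (one-sided, H₁ less) = 1.00000
→ bracket: p>=0.10

p-value bracket: p>=0.10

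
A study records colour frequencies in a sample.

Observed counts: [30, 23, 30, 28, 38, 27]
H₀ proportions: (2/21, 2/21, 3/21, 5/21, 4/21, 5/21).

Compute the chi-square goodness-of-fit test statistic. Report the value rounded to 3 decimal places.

test statistic = 24.228

n = 176; E_i = n·p_i = [16.76, 16.76, 25.14, 41.90, 33.52, 41.90]
χ² = (30−16.76)²/16.76 + (23−16.76)²/16.76 + (30−25.14)²/25.14 + (28−41.90)²/41.90 + (38−33.52)²/33.52 + (27−41.90)²/41.90 = 24.2278
df = 5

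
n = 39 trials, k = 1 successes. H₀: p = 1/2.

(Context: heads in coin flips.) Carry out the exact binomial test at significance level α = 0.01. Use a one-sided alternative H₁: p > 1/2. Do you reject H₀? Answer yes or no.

Exact binomial: n=39, k=1, p₀=1/2=0.5000
P(X≥1) from Σ C(n,i)·p₀^i·(1−p₀)^(n−i)
p-value (one-sided, H₁ greater) = 1.00000
At α=0.01: p ≥ α → fail to reject H₀

reject H₀: no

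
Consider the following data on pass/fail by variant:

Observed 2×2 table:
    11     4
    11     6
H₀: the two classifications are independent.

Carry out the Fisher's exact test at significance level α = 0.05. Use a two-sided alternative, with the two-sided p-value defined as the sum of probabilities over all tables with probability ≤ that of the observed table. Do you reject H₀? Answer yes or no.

Margins: r₁=15, r₂=17, c₁=22, c₂=10, n=32
p_obs = C(15,11)·C(17,11)/C(32,22); sum pmf over tables with pmf ≤ p_obs
p-value (two-sided) = 0.71195
At α=0.05: p ≥ α → fail to reject H₀

reject H₀: no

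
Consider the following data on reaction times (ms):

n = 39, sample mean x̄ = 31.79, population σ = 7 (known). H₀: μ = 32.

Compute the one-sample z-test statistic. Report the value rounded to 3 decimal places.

SE = σ/√n = 7/√39 = 1.1209
z = (x̄−μ₀)/SE = (31.79−32)/1.1209 = -0.1873

test statistic = -0.187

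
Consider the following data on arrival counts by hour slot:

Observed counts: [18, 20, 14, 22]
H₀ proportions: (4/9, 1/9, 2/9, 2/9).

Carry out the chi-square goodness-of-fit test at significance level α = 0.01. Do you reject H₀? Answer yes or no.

n = 74; E_i = n·p_i = [32.89, 8.22, 16.44, 16.44]
χ² = (18−32.89)²/32.89 + (20−8.22)²/8.22 + (14−16.44)²/16.44 + (22−16.44)²/16.44 = 25.8514
df = 3
p-value (upper-tail) = 0.00001
At α=0.01: p < α → reject H₀

reject H₀: yes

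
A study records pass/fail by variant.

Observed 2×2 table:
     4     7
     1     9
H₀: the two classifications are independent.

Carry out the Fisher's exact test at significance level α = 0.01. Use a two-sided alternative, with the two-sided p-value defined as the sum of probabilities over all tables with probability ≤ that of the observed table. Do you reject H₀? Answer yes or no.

reject H₀: no

Margins: r₁=11, r₂=10, c₁=5, c₂=16, n=21
p_obs = C(11,4)·C(10,1)/C(21,5); sum pmf over tables with pmf ≤ p_obs
p-value (two-sided) = 0.31078
At α=0.01: p ≥ α → fail to reject H₀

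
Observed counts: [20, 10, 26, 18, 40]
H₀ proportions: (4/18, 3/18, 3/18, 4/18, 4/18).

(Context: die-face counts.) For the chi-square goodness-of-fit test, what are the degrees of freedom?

df = k − 1 = 5 − 1 = 4

degrees of freedom = 4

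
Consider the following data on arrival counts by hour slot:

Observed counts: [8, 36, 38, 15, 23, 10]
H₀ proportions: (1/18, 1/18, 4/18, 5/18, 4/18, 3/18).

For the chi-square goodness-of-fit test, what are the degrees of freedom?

degrees of freedom = 5

df = k − 1 = 6 − 1 = 5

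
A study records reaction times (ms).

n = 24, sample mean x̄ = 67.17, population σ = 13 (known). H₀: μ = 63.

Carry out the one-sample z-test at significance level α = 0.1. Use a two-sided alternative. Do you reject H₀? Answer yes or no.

SE = σ/√n = 13/√24 = 2.6536
z = (x̄−μ₀)/SE = (67.17−63)/2.6536 = 1.5714
p-value (two-sided) = 0.11608
At α=0.1: p ≥ α → fail to reject H₀

reject H₀: no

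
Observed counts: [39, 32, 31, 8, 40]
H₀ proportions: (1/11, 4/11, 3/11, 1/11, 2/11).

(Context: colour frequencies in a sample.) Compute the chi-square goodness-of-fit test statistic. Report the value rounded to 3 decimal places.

test statistic = 67.164

n = 150; E_i = n·p_i = [13.64, 54.55, 40.91, 13.64, 27.27]
χ² = (39−13.64)²/13.64 + (32−54.55)²/54.55 + (31−40.91)²/40.91 + (8−13.64)²/13.64 + (40−27.27)²/27.27 = 67.1644
df = 4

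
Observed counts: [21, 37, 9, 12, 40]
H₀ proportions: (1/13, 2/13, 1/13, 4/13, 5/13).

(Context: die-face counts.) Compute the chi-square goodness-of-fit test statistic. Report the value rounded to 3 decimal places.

n = 119; E_i = n·p_i = [9.15, 18.31, 9.15, 36.62, 45.77]
χ² = (21−9.15)²/9.15 + (37−18.31)²/18.31 + (9−9.15)²/9.15 + (12−36.62)²/36.62 + (40−45.77)²/45.77 = 51.6933
df = 4

test statistic = 51.693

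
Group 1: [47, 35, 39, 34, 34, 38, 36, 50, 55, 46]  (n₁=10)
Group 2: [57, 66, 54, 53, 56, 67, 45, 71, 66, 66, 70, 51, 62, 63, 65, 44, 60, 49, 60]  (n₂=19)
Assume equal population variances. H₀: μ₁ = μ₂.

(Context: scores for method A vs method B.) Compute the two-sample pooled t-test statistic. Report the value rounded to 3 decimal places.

test statistic = -5.736

x̄₁=41.400, s₁=7.516, n₁=10
x̄₂=59.211, s₂=8.155, n₂=19
s_p² = [9·7.516² + 18·8.155²]/27 = 63.1688
SE = √(s_p²·(1/10+1/19)) = 3.1051
t = (41.400−59.211)/3.1051 = -5.7359
df = 27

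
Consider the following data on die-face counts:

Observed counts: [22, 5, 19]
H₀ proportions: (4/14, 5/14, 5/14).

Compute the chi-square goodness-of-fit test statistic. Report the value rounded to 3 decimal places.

test statistic = 14.322

n = 46; E_i = n·p_i = [13.14, 16.43, 16.43]
χ² = (22−13.14)²/13.14 + (5−16.43)²/16.43 + (19−16.43)²/16.43 = 14.3217
df = 2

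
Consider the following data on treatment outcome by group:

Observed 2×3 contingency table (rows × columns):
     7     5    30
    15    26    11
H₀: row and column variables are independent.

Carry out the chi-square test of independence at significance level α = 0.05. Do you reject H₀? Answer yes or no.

Row totals [42, 52], col totals [22, 31, 41], n=94
χ² = (7−9.83)²/9.83 + (5−13.85)²/13.85 + (30−18.32)²/18.32 + (15−12.17)²/12.17 + (26−17.15)²/17.15 + (11−22.68)²/22.68 = 25.1607
df = 2
p-value (upper-tail) = 0.00000
At α=0.05: p < α → reject H₀

reject H₀: yes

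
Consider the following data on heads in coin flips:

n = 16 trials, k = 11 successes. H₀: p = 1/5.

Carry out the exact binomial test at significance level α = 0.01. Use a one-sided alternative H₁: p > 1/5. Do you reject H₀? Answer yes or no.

Exact binomial: n=16, k=11, p₀=1/5=0.2000
P(X≥11) from Σ C(n,i)·p₀^i·(1−p₀)^(n−i)
p-value (one-sided, H₁ greater) = 0.00003
At α=0.01: p < α → reject H₀

reject H₀: yes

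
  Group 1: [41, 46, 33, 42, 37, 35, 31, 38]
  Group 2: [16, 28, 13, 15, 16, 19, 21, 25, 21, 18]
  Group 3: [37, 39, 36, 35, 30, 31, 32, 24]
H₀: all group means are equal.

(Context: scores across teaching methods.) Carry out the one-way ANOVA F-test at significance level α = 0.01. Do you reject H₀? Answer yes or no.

reject H₀: yes

Group means [37.88, 19.20, 33.00], grand mean 29.192
SSB = Σnᵢ(x̄ᵢ−x̄)² = 1717.563; SSW = ΣΣ(x−x̄ᵢ)² = 528.475
MSB = 1717.563/2 = 858.7817; MSW = 528.475/23 = 22.9772
F = MSB/MSW = 37.3754
df = (2, 23)
p-value (upper-tail) = 0.00000
At α=0.01: p < α → reject H₀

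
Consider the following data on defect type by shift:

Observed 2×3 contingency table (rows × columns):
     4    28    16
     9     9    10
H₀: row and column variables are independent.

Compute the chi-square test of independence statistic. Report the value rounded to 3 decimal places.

test statistic = 8.382

Row totals [48, 28], col totals [13, 37, 26], n=76
χ² = (4−8.21)²/8.21 + (28−23.37)²/23.37 + (16−16.42)²/16.42 + (9−4.79)²/4.79 + (9−13.63)²/13.63 + (10−9.58)²/9.58 = 8.3817
df = 2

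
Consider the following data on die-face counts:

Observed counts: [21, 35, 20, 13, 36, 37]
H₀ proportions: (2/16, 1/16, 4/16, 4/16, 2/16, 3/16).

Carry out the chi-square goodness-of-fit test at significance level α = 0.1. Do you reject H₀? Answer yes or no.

n = 162; E_i = n·p_i = [20.25, 10.12, 40.50, 40.50, 20.25, 30.38]
χ² = (21−20.25)²/20.25 + (35−10.12)²/10.12 + (20−40.50)²/40.50 + (13−40.50)²/40.50 + (36−20.25)²/20.25 + (37−30.38)²/30.38 = 103.8848
df = 5
p-value (upper-tail) = 0.00000
At α=0.1: p < α → reject H₀

reject H₀: yes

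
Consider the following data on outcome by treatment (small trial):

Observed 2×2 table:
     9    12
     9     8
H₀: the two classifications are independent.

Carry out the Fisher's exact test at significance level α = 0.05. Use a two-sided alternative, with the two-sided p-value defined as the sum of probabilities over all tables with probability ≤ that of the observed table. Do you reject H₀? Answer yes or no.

Margins: r₁=21, r₂=17, c₁=18, c₂=20, n=38
p_obs = C(21,9)·C(17,9)/C(38,18); sum pmf over tables with pmf ≤ p_obs
p-value (two-sided) = 0.74464
At α=0.05: p ≥ α → fail to reject H₀

reject H₀: no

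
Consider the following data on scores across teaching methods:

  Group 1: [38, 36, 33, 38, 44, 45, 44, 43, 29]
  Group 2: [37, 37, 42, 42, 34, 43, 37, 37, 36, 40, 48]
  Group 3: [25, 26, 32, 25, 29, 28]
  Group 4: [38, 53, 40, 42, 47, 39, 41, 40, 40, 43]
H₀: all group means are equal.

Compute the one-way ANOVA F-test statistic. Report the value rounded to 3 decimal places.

test statistic = 14.676

Group means [38.89, 39.36, 27.50, 42.30], grand mean 38.083
SSB = Σnᵢ(x̄ᵢ−x̄)² = 873.716; SSW = ΣΣ(x−x̄ᵢ)² = 635.034
MSB = 873.716/3 = 291.2386; MSW = 635.034/32 = 19.8448
F = MSB/MSW = 14.6758
df = (3, 32)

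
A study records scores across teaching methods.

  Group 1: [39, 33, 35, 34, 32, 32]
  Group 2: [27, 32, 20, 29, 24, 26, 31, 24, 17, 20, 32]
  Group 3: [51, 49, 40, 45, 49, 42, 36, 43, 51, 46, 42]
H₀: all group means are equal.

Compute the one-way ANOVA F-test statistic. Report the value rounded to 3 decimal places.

Group means [34.17, 25.64, 44.91], grand mean 35.036
SSB = Σnᵢ(x̄ᵢ−x̄)² = 2048.676; SSW = ΣΣ(x−x̄ᵢ)² = 534.288
MSB = 2048.676/2 = 1024.3382; MSW = 534.288/25 = 21.3715
F = MSB/MSW = 47.9301
df = (2, 25)

test statistic = 47.930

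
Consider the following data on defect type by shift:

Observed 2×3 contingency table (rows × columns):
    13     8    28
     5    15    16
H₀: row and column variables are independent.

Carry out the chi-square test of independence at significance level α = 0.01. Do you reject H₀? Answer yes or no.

Row totals [49, 36], col totals [18, 23, 44], n=85
χ² = (13−10.38)²/10.38 + (8−13.26)²/13.26 + (28−25.36)²/25.36 + (5−7.62)²/7.62 + (15−9.74)²/9.74 + (16−18.64)²/18.64 = 7.1374
df = 2
p-value (upper-tail) = 0.02819
At α=0.01: p ≥ α → fail to reject H₀

reject H₀: no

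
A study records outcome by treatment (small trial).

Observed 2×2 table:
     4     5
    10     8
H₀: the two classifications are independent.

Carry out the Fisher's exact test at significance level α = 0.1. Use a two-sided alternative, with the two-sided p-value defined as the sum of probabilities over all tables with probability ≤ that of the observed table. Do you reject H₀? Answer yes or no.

Margins: r₁=9, r₂=18, c₁=14, c₂=13, n=27
p_obs = C(9,4)·C(18,10)/C(27,14); sum pmf over tables with pmf ≤ p_obs
p-value (two-sided) = 0.69458
At α=0.1: p ≥ α → fail to reject H₀

reject H₀: no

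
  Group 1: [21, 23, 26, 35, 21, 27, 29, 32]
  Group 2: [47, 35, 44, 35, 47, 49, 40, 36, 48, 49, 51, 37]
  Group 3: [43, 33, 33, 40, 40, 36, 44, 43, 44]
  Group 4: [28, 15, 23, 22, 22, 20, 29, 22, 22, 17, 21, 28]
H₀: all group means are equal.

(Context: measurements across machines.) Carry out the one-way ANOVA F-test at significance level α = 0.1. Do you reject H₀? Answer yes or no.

Group means [26.75, 43.17, 39.56, 22.42], grand mean 33.098
SSB = Σnᵢ(x̄ᵢ−x̄)² = 3283.304; SSW = ΣΣ(x−x̄ᵢ)² = 958.306
MSB = 3283.304/3 = 1094.4347; MSW = 958.306/37 = 25.9002
F = MSB/MSW = 42.2559
df = (3, 37)
p-value (upper-tail) = 0.00000
At α=0.1: p < α → reject H₀

reject H₀: yes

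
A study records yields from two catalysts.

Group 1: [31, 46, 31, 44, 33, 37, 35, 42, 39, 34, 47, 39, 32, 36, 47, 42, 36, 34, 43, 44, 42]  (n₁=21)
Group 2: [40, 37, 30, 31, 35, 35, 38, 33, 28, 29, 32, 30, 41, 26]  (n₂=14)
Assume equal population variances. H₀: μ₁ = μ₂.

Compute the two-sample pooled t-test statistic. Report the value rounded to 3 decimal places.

x̄₁=38.762, s₁=5.338, n₁=21
x̄₂=33.214, s₂=4.594, n₂=14
s_p² = [20·5.338² + 13·4.594²]/33 = 25.5808
SE = √(s_p²·(1/21+1/14)) = 1.7451
t = (38.762−33.214)/1.7451 = 3.1790
df = 33

test statistic = 3.179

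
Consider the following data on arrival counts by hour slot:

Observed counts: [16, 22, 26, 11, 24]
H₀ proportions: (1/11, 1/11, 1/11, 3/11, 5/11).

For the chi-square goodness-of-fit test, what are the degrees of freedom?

degrees of freedom = 4

df = k − 1 = 5 − 1 = 4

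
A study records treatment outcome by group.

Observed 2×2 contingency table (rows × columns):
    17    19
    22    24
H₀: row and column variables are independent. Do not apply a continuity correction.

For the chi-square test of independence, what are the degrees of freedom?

df = (r−1)(c−1) = (2−1)·(2−1) = 1

degrees of freedom = 1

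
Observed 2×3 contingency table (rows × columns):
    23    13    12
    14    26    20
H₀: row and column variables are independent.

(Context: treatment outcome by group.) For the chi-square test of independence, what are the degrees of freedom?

df = (r−1)(c−1) = (2−1)·(3−1) = 2

degrees of freedom = 2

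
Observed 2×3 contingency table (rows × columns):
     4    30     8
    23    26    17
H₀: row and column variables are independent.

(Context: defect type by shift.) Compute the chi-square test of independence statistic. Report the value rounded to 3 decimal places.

Row totals [42, 66], col totals [27, 56, 25], n=108
χ² = (4−10.50)²/10.50 + (30−21.78)²/21.78 + (8−9.72)²/9.72 + (23−16.50)²/16.50 + (26−34.22)²/34.22 + (17−15.28)²/15.28 = 12.1634
df = 2

test statistic = 12.163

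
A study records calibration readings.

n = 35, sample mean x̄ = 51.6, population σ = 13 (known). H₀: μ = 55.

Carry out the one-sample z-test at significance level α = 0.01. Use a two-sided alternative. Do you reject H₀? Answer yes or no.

SE = σ/√n = 13/√35 = 2.1974
z = (x̄−μ₀)/SE = (51.6−55)/2.1974 = -1.5473
p-value (two-sided) = 0.12180
At α=0.01: p ≥ α → fail to reject H₀

reject H₀: no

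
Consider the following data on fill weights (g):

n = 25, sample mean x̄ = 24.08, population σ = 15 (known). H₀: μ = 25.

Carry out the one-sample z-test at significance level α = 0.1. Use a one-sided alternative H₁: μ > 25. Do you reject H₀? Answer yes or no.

reject H₀: no

SE = σ/√n = 15/√25 = 3.0000
z = (x̄−μ₀)/SE = (24.08−25)/3.0000 = -0.3067
p-value (one-sided, H₁ greater) = 0.62045
At α=0.1: p ≥ α → fail to reject H₀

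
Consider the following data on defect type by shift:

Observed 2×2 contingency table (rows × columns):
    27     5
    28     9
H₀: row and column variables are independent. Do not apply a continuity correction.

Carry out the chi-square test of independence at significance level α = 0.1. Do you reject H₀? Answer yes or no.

reject H₀: no

Row totals [32, 37], col totals [55, 14], n=69
χ² = (27−25.51)²/25.51 + (5−6.49)²/6.49 + (28−29.49)²/29.49 + (9−7.51)²/7.51 = 0.8029
df = 1
p-value (upper-tail) = 0.37022
At α=0.1: p ≥ α → fail to reject H₀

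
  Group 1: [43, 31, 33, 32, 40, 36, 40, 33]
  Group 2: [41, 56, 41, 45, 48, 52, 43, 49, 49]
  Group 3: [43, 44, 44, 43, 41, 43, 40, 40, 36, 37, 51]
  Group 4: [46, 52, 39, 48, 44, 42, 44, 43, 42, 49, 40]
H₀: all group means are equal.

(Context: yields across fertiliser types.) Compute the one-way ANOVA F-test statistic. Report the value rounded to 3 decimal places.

Group means [36.00, 47.11, 42.00, 44.45], grand mean 42.641
SSB = Σnᵢ(x̄ᵢ−x̄)² = 573.358; SSW = ΣΣ(x−x̄ᵢ)² = 665.616
MSB = 573.358/3 = 191.1194; MSW = 665.616/35 = 19.0176
F = MSB/MSW = 10.0496
df = (3, 35)

test statistic = 10.050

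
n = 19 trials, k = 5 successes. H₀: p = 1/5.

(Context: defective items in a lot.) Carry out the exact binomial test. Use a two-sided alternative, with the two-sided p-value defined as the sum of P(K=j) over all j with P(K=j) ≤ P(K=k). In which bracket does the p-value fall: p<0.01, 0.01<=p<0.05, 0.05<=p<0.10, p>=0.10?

p-value bracket: p>=0.10

Exact binomial: n=19, k=5, p₀=1/5=0.2000
P(X=j) = C(n,j)·p₀^j·(1−p₀)^(n−j); p = Σ P(X=j) over j with P(X=j) ≤ P(X=5)
p-value (two-sided) = 0.56360
→ bracket: p>=0.10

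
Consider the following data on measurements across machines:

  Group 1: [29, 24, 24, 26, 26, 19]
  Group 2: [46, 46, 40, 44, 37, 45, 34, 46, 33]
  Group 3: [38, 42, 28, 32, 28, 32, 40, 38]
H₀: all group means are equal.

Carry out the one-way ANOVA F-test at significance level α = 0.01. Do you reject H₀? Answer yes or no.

reject H₀: yes

Group means [24.67, 41.22, 34.75], grand mean 34.652
SSB = Σnᵢ(x̄ᵢ−x̄)² = 986.829; SSW = ΣΣ(x−x̄ᵢ)² = 492.389
MSB = 986.829/2 = 493.4143; MSW = 492.389/20 = 24.6194
F = MSB/MSW = 20.0416
df = (2, 20)
p-value (upper-tail) = 0.00002
At α=0.01: p < α → reject H₀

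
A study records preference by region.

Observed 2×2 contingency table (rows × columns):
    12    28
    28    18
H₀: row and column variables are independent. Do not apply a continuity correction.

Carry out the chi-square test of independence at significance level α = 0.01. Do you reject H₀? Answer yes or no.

reject H₀: yes

Row totals [40, 46], col totals [40, 46], n=86
χ² = (12−18.60)²/18.60 + (28−21.40)²/21.40 + (28−21.40)²/21.40 + (18−24.60)²/24.60 = 8.1952
df = 1
p-value (upper-tail) = 0.00420
At α=0.01: p < α → reject H₀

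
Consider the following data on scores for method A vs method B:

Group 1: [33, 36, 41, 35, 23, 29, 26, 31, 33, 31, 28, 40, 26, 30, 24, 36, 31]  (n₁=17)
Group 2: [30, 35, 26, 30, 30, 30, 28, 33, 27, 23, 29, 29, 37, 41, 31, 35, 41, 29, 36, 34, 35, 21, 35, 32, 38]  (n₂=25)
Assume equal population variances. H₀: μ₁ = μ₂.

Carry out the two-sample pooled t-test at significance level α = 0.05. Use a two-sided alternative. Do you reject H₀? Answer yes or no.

reject H₀: no

x̄₁=31.353, s₁=5.183, n₁=17
x̄₂=31.800, s₂=5.008, n₂=25
s_p² = [16·5.183² + 24·5.008²]/40 = 25.7971
SE = √(s_p²·(1/17+1/25)) = 1.5967
t = (31.353−31.800)/1.5967 = -0.2800
df = 40
p-value (two-sided) = 0.78092
At α=0.05: p ≥ α → fail to reject H₀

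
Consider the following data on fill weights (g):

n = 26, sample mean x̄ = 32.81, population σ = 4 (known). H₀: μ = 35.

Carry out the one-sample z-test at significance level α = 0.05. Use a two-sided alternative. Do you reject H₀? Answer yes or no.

SE = σ/√n = 4/√26 = 0.7845
z = (x̄−μ₀)/SE = (32.81−35)/0.7845 = -2.7917
p-value (two-sided) = 0.00524
At α=0.05: p < α → reject H₀

reject H₀: yes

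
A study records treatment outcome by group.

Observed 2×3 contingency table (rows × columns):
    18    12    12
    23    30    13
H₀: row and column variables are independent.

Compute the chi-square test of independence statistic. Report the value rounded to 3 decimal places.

test statistic = 3.188

Row totals [42, 66], col totals [41, 42, 25], n=108
χ² = (18−15.94)²/15.94 + (12−16.33)²/16.33 + (12−9.72)²/9.72 + (23−25.06)²/25.06 + (30−25.67)²/25.67 + (13−15.28)²/15.28 = 3.1881
df = 2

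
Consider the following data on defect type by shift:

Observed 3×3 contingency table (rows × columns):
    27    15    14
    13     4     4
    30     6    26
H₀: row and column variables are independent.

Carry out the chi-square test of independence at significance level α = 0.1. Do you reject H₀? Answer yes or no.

reject H₀: yes

Row totals [56, 21, 62], col totals [70, 25, 44], n=139
χ² = (27−28.20)²/28.20 + (15−10.07)²/10.07 + (14−17.73)²/17.73 + (13−10.58)²/10.58 + (4−3.78)²/3.78 + (4−6.65)²/6.65 + (30−31.22)²/31.22 + (6−11.15)²/11.15 + (26−19.63)²/19.63 = 9.3668
df = 4
p-value (upper-tail) = 0.05256
At α=0.1: p < α → reject H₀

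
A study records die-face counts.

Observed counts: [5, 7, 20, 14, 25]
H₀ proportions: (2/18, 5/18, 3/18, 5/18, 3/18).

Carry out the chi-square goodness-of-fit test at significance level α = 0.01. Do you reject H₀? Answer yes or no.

n = 71; E_i = n·p_i = [7.89, 19.72, 11.83, 19.72, 11.83]
χ² = (5−7.89)²/7.89 + (7−19.72)²/19.72 + (20−11.83)²/11.83 + (14−19.72)²/19.72 + (25−11.83)²/11.83 = 31.2113
df = 4
p-value (upper-tail) = 0.00000
At α=0.01: p < α → reject H₀

reject H₀: yes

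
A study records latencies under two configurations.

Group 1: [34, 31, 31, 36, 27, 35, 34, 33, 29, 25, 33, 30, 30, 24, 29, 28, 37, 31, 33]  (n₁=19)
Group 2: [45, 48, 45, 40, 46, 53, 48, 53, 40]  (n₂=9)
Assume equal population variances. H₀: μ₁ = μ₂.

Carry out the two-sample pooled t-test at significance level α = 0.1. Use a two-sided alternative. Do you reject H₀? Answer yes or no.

x̄₁=31.053, s₁=3.551, n₁=19
x̄₂=46.444, s₂=4.720, n₂=9
s_p² = [18·3.551² + 8·4.720²]/26 = 15.5834
SE = √(s_p²·(1/19+1/9)) = 1.5974
t = (31.053−46.444)/1.5974 = -9.6356
df = 26
p-value (two-sided) = 0.00000
At α=0.1: p < α → reject H₀

reject H₀: yes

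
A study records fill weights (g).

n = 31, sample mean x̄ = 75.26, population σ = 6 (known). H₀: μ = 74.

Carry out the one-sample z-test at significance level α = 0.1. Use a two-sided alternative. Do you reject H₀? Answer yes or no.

SE = σ/√n = 6/√31 = 1.0776
z = (x̄−μ₀)/SE = (75.26−74)/1.0776 = 1.1692
p-value (two-sided) = 0.24231
At α=0.1: p ≥ α → fail to reject H₀

reject H₀: no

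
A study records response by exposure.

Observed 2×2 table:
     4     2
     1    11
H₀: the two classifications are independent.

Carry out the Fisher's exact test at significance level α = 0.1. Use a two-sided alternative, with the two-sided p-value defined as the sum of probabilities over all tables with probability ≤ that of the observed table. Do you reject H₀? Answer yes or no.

Margins: r₁=6, r₂=12, c₁=5, c₂=13, n=18
p_obs = C(6,4)·C(12,1)/C(18,5); sum pmf over tables with pmf ≤ p_obs
p-value (two-sided) = 0.02171
At α=0.1: p < α → reject H₀

reject H₀: yes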